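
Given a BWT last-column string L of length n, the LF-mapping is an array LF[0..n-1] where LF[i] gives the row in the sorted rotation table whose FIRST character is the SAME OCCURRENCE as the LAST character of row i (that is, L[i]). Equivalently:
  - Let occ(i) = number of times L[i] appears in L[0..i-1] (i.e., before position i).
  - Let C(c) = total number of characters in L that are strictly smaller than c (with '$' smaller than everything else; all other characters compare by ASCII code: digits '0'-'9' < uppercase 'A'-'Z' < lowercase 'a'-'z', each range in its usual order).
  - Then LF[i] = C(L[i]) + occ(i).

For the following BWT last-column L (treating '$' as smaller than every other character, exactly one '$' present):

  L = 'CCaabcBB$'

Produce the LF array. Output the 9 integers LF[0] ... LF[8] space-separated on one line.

Answer: 3 4 5 6 7 8 1 2 0

Derivation:
Char counts: '$':1, 'B':2, 'C':2, 'a':2, 'b':1, 'c':1
C (first-col start): C('$')=0, C('B')=1, C('C')=3, C('a')=5, C('b')=7, C('c')=8
L[0]='C': occ=0, LF[0]=C('C')+0=3+0=3
L[1]='C': occ=1, LF[1]=C('C')+1=3+1=4
L[2]='a': occ=0, LF[2]=C('a')+0=5+0=5
L[3]='a': occ=1, LF[3]=C('a')+1=5+1=6
L[4]='b': occ=0, LF[4]=C('b')+0=7+0=7
L[5]='c': occ=0, LF[5]=C('c')+0=8+0=8
L[6]='B': occ=0, LF[6]=C('B')+0=1+0=1
L[7]='B': occ=1, LF[7]=C('B')+1=1+1=2
L[8]='$': occ=0, LF[8]=C('$')+0=0+0=0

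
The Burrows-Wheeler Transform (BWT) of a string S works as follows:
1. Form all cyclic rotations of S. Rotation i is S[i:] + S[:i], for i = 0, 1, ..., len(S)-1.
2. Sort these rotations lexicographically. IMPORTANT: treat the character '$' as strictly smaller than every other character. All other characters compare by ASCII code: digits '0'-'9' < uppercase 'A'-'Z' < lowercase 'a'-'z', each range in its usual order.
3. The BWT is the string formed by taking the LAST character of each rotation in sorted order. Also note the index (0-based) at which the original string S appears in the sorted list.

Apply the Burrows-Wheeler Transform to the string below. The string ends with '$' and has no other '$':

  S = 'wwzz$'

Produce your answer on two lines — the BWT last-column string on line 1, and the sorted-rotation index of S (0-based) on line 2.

Answer: z$wzw
1

Derivation:
All 5 rotations (rotation i = S[i:]+S[:i]):
  rot[0] = wwzz$
  rot[1] = wzz$w
  rot[2] = zz$ww
  rot[3] = z$wwz
  rot[4] = $wwzz
Sorted (with $ < everything):
  sorted[0] = $wwzz  (last char: 'z')
  sorted[1] = wwzz$  (last char: '$')
  sorted[2] = wzz$w  (last char: 'w')
  sorted[3] = z$wwz  (last char: 'z')
  sorted[4] = zz$ww  (last char: 'w')
Last column: z$wzw
Original string S is at sorted index 1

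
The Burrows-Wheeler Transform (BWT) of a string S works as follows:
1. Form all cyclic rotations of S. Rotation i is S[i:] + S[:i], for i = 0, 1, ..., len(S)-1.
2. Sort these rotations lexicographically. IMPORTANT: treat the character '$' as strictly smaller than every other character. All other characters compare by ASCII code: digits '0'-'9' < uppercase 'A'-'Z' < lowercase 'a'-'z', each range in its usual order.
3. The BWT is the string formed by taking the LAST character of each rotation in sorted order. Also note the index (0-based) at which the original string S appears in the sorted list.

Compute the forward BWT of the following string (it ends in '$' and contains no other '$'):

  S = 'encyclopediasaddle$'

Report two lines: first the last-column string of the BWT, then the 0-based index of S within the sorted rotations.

Answer: esiynaedlp$ddceloac
10

Derivation:
All 19 rotations (rotation i = S[i:]+S[:i]):
  rot[0] = encyclopediasaddle$
  rot[1] = ncyclopediasaddle$e
  rot[2] = cyclopediasaddle$en
  rot[3] = yclopediasaddle$enc
  rot[4] = clopediasaddle$ency
  rot[5] = lopediasaddle$encyc
  rot[6] = opediasaddle$encycl
  rot[7] = pediasaddle$encyclo
  rot[8] = ediasaddle$encyclop
  rot[9] = diasaddle$encyclope
  rot[10] = iasaddle$encycloped
  rot[11] = asaddle$encyclopedi
  rot[12] = saddle$encyclopedia
  rot[13] = addle$encyclopedias
  rot[14] = ddle$encyclopediasa
  rot[15] = dle$encyclopediasad
  rot[16] = le$encyclopediasadd
  rot[17] = e$encyclopediasaddl
  rot[18] = $encyclopediasaddle
Sorted (with $ < everything):
  sorted[0] = $encyclopediasaddle  (last char: 'e')
  sorted[1] = addle$encyclopedias  (last char: 's')
  sorted[2] = asaddle$encyclopedi  (last char: 'i')
  sorted[3] = clopediasaddle$ency  (last char: 'y')
  sorted[4] = cyclopediasaddle$en  (last char: 'n')
  sorted[5] = ddle$encyclopediasa  (last char: 'a')
  sorted[6] = diasaddle$encyclope  (last char: 'e')
  sorted[7] = dle$encyclopediasad  (last char: 'd')
  sorted[8] = e$encyclopediasaddl  (last char: 'l')
  sorted[9] = ediasaddle$encyclop  (last char: 'p')
  sorted[10] = encyclopediasaddle$  (last char: '$')
  sorted[11] = iasaddle$encycloped  (last char: 'd')
  sorted[12] = le$encyclopediasadd  (last char: 'd')
  sorted[13] = lopediasaddle$encyc  (last char: 'c')
  sorted[14] = ncyclopediasaddle$e  (last char: 'e')
  sorted[15] = opediasaddle$encycl  (last char: 'l')
  sorted[16] = pediasaddle$encyclo  (last char: 'o')
  sorted[17] = saddle$encyclopedia  (last char: 'a')
  sorted[18] = yclopediasaddle$enc  (last char: 'c')
Last column: esiynaedlp$ddceloac
Original string S is at sorted index 10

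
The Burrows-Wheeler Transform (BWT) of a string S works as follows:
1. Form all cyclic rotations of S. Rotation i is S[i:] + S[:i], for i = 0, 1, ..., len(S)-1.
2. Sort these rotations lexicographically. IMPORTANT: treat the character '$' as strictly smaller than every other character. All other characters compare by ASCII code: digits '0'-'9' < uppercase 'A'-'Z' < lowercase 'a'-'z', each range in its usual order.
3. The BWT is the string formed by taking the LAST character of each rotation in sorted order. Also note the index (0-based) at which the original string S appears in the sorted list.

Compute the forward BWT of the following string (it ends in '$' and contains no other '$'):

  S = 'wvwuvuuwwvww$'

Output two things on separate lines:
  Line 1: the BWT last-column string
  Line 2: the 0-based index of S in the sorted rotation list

All 13 rotations (rotation i = S[i:]+S[:i]):
  rot[0] = wvwuvuuwwvww$
  rot[1] = vwuvuuwwvww$w
  rot[2] = wuvuuwwvww$wv
  rot[3] = uvuuwwvww$wvw
  rot[4] = vuuwwvww$wvwu
  rot[5] = uuwwvww$wvwuv
  rot[6] = uwwvww$wvwuvu
  rot[7] = wwvww$wvwuvuu
  rot[8] = wvww$wvwuvuuw
  rot[9] = vww$wvwuvuuww
  rot[10] = ww$wvwuvuuwwv
  rot[11] = w$wvwuvuuwwvw
  rot[12] = $wvwuvuuwwvww
Sorted (with $ < everything):
  sorted[0] = $wvwuvuuwwvww  (last char: 'w')
  sorted[1] = uuwwvww$wvwuv  (last char: 'v')
  sorted[2] = uvuuwwvww$wvw  (last char: 'w')
  sorted[3] = uwwvww$wvwuvu  (last char: 'u')
  sorted[4] = vuuwwvww$wvwu  (last char: 'u')
  sorted[5] = vwuvuuwwvww$w  (last char: 'w')
  sorted[6] = vww$wvwuvuuww  (last char: 'w')
  sorted[7] = w$wvwuvuuwwvw  (last char: 'w')
  sorted[8] = wuvuuwwvww$wv  (last char: 'v')
  sorted[9] = wvwuvuuwwvww$  (last char: '$')
  sorted[10] = wvww$wvwuvuuw  (last char: 'w')
  sorted[11] = ww$wvwuvuuwwv  (last char: 'v')
  sorted[12] = wwvww$wvwuvuu  (last char: 'u')
Last column: wvwuuwwwv$wvu
Original string S is at sorted index 9

Answer: wvwuuwwwv$wvu
9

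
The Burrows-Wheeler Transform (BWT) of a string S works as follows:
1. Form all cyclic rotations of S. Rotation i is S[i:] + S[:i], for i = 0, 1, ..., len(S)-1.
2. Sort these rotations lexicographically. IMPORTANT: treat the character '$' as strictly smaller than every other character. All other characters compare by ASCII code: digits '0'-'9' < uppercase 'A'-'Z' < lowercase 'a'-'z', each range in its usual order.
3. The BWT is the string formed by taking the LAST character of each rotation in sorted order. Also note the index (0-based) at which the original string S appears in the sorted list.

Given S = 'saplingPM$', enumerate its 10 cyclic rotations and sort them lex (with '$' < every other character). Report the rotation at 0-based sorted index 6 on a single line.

Answer: lingPM$sap

Derivation:
All 10 rotations (rotation i = S[i:]+S[:i]):
  rot[0] = saplingPM$
  rot[1] = aplingPM$s
  rot[2] = plingPM$sa
  rot[3] = lingPM$sap
  rot[4] = ingPM$sapl
  rot[5] = ngPM$sapli
  rot[6] = gPM$saplin
  rot[7] = PM$sapling
  rot[8] = M$saplingP
  rot[9] = $saplingPM
Sorted (with $ < everything):
  sorted[0] = $saplingPM
  sorted[1] = M$saplingP
  sorted[2] = PM$sapling
  sorted[3] = aplingPM$s
  sorted[4] = gPM$saplin
  sorted[5] = ingPM$sapl
  sorted[6] = lingPM$sap
  sorted[7] = ngPM$sapli
  sorted[8] = plingPM$sa
  sorted[9] = saplingPM$
sorted[6] = lingPM$sap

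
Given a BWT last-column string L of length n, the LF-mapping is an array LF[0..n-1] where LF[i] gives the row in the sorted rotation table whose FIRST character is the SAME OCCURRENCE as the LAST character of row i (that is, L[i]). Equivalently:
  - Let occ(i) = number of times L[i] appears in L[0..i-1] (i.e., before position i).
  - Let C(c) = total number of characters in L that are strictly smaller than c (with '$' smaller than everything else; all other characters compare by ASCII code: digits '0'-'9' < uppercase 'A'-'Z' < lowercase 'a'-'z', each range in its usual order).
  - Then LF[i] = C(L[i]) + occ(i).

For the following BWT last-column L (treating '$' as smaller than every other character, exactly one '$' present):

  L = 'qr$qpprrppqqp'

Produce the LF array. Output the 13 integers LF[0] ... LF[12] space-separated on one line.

Answer: 6 10 0 7 1 2 11 12 3 4 8 9 5

Derivation:
Char counts: '$':1, 'p':5, 'q':4, 'r':3
C (first-col start): C('$')=0, C('p')=1, C('q')=6, C('r')=10
L[0]='q': occ=0, LF[0]=C('q')+0=6+0=6
L[1]='r': occ=0, LF[1]=C('r')+0=10+0=10
L[2]='$': occ=0, LF[2]=C('$')+0=0+0=0
L[3]='q': occ=1, LF[3]=C('q')+1=6+1=7
L[4]='p': occ=0, LF[4]=C('p')+0=1+0=1
L[5]='p': occ=1, LF[5]=C('p')+1=1+1=2
L[6]='r': occ=1, LF[6]=C('r')+1=10+1=11
L[7]='r': occ=2, LF[7]=C('r')+2=10+2=12
L[8]='p': occ=2, LF[8]=C('p')+2=1+2=3
L[9]='p': occ=3, LF[9]=C('p')+3=1+3=4
L[10]='q': occ=2, LF[10]=C('q')+2=6+2=8
L[11]='q': occ=3, LF[11]=C('q')+3=6+3=9
L[12]='p': occ=4, LF[12]=C('p')+4=1+4=5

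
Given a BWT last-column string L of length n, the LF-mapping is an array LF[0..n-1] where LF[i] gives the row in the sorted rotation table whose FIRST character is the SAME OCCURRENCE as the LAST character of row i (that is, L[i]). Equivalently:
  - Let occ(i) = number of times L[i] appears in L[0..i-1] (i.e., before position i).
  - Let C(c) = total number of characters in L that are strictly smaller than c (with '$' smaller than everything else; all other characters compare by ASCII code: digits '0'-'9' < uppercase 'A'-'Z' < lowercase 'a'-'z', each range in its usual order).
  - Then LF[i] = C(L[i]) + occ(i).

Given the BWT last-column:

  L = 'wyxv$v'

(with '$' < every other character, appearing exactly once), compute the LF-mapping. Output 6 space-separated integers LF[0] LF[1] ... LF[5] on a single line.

Answer: 3 5 4 1 0 2

Derivation:
Char counts: '$':1, 'v':2, 'w':1, 'x':1, 'y':1
C (first-col start): C('$')=0, C('v')=1, C('w')=3, C('x')=4, C('y')=5
L[0]='w': occ=0, LF[0]=C('w')+0=3+0=3
L[1]='y': occ=0, LF[1]=C('y')+0=5+0=5
L[2]='x': occ=0, LF[2]=C('x')+0=4+0=4
L[3]='v': occ=0, LF[3]=C('v')+0=1+0=1
L[4]='$': occ=0, LF[4]=C('$')+0=0+0=0
L[5]='v': occ=1, LF[5]=C('v')+1=1+1=2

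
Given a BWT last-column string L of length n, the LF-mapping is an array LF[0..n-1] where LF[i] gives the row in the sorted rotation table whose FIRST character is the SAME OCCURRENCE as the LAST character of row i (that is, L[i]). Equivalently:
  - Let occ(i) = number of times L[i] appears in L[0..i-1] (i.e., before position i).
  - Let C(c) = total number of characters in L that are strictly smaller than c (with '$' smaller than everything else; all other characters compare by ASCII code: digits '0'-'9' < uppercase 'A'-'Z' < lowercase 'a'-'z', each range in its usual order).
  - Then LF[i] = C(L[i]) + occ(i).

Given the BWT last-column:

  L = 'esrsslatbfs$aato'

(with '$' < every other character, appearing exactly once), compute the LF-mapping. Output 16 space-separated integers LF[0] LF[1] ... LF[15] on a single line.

Answer: 5 10 9 11 12 7 1 14 4 6 13 0 2 3 15 8

Derivation:
Char counts: '$':1, 'a':3, 'b':1, 'e':1, 'f':1, 'l':1, 'o':1, 'r':1, 's':4, 't':2
C (first-col start): C('$')=0, C('a')=1, C('b')=4, C('e')=5, C('f')=6, C('l')=7, C('o')=8, C('r')=9, C('s')=10, C('t')=14
L[0]='e': occ=0, LF[0]=C('e')+0=5+0=5
L[1]='s': occ=0, LF[1]=C('s')+0=10+0=10
L[2]='r': occ=0, LF[2]=C('r')+0=9+0=9
L[3]='s': occ=1, LF[3]=C('s')+1=10+1=11
L[4]='s': occ=2, LF[4]=C('s')+2=10+2=12
L[5]='l': occ=0, LF[5]=C('l')+0=7+0=7
L[6]='a': occ=0, LF[6]=C('a')+0=1+0=1
L[7]='t': occ=0, LF[7]=C('t')+0=14+0=14
L[8]='b': occ=0, LF[8]=C('b')+0=4+0=4
L[9]='f': occ=0, LF[9]=C('f')+0=6+0=6
L[10]='s': occ=3, LF[10]=C('s')+3=10+3=13
L[11]='$': occ=0, LF[11]=C('$')+0=0+0=0
L[12]='a': occ=1, LF[12]=C('a')+1=1+1=2
L[13]='a': occ=2, LF[13]=C('a')+2=1+2=3
L[14]='t': occ=1, LF[14]=C('t')+1=14+1=15
L[15]='o': occ=0, LF[15]=C('o')+0=8+0=8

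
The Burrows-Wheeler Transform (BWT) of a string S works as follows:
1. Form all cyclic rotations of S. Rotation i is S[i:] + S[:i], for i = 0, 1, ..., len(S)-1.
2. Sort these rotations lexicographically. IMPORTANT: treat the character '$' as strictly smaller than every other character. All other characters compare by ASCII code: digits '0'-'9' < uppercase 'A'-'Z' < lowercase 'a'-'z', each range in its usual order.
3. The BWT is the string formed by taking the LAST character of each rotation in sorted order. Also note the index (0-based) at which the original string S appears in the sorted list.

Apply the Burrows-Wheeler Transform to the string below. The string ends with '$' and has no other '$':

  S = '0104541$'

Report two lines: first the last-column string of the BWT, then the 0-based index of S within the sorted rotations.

Answer: 1$140504
1

Derivation:
All 8 rotations (rotation i = S[i:]+S[:i]):
  rot[0] = 0104541$
  rot[1] = 104541$0
  rot[2] = 04541$01
  rot[3] = 4541$010
  rot[4] = 541$0104
  rot[5] = 41$01045
  rot[6] = 1$010454
  rot[7] = $0104541
Sorted (with $ < everything):
  sorted[0] = $0104541  (last char: '1')
  sorted[1] = 0104541$  (last char: '$')
  sorted[2] = 04541$01  (last char: '1')
  sorted[3] = 1$010454  (last char: '4')
  sorted[4] = 104541$0  (last char: '0')
  sorted[5] = 41$01045  (last char: '5')
  sorted[6] = 4541$010  (last char: '0')
  sorted[7] = 541$0104  (last char: '4')
Last column: 1$140504
Original string S is at sorted index 1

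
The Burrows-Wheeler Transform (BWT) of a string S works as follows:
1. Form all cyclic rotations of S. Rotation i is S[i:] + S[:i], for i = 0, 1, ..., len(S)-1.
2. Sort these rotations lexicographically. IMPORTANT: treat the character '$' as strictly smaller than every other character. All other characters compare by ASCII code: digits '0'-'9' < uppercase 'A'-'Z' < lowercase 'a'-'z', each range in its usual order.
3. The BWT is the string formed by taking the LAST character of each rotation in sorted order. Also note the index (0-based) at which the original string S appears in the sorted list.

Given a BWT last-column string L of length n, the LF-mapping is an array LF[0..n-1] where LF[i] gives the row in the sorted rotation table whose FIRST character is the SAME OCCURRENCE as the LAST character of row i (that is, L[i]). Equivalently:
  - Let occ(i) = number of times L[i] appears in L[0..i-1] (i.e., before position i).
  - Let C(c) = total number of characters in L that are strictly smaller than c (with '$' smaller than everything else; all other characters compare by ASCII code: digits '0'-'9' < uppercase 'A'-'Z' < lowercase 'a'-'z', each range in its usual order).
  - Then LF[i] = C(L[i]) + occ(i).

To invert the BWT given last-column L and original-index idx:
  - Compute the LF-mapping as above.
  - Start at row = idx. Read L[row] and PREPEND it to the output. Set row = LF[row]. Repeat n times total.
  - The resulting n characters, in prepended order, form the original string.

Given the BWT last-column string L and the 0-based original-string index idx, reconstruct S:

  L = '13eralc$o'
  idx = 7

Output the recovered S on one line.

LF mapping: 1 2 5 8 3 6 4 0 7
Walk LF starting at row 7, prepending L[row]:
  step 1: row=7, L[7]='$', prepend. Next row=LF[7]=0
  step 2: row=0, L[0]='1', prepend. Next row=LF[0]=1
  step 3: row=1, L[1]='3', prepend. Next row=LF[1]=2
  step 4: row=2, L[2]='e', prepend. Next row=LF[2]=5
  step 5: row=5, L[5]='l', prepend. Next row=LF[5]=6
  step 6: row=6, L[6]='c', prepend. Next row=LF[6]=4
  step 7: row=4, L[4]='a', prepend. Next row=LF[4]=3
  step 8: row=3, L[3]='r', prepend. Next row=LF[3]=8
  step 9: row=8, L[8]='o', prepend. Next row=LF[8]=7
Reversed output: oracle31$

Answer: oracle31$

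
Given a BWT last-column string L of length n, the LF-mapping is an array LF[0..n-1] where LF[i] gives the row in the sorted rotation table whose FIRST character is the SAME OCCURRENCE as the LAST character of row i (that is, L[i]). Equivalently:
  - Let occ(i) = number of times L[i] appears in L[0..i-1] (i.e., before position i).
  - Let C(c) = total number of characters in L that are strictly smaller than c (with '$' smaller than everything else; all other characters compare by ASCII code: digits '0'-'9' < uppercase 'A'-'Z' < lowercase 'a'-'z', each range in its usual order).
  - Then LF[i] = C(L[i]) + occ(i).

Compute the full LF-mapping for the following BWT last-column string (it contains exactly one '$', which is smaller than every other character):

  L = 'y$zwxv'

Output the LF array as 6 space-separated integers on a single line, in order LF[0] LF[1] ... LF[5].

Char counts: '$':1, 'v':1, 'w':1, 'x':1, 'y':1, 'z':1
C (first-col start): C('$')=0, C('v')=1, C('w')=2, C('x')=3, C('y')=4, C('z')=5
L[0]='y': occ=0, LF[0]=C('y')+0=4+0=4
L[1]='$': occ=0, LF[1]=C('$')+0=0+0=0
L[2]='z': occ=0, LF[2]=C('z')+0=5+0=5
L[3]='w': occ=0, LF[3]=C('w')+0=2+0=2
L[4]='x': occ=0, LF[4]=C('x')+0=3+0=3
L[5]='v': occ=0, LF[5]=C('v')+0=1+0=1

Answer: 4 0 5 2 3 1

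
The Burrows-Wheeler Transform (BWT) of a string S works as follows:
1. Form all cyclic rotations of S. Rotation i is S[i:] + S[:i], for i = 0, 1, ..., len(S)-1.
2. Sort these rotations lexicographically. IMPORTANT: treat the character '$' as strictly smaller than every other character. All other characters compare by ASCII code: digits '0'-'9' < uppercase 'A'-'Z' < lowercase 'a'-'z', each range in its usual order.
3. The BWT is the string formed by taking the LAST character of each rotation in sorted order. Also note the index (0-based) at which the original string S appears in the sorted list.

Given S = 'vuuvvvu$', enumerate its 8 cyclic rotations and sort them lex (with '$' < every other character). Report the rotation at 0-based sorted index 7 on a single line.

All 8 rotations (rotation i = S[i:]+S[:i]):
  rot[0] = vuuvvvu$
  rot[1] = uuvvvu$v
  rot[2] = uvvvu$vu
  rot[3] = vvvu$vuu
  rot[4] = vvu$vuuv
  rot[5] = vu$vuuvv
  rot[6] = u$vuuvvv
  rot[7] = $vuuvvvu
Sorted (with $ < everything):
  sorted[0] = $vuuvvvu
  sorted[1] = u$vuuvvv
  sorted[2] = uuvvvu$v
  sorted[3] = uvvvu$vu
  sorted[4] = vu$vuuvv
  sorted[5] = vuuvvvu$
  sorted[6] = vvu$vuuv
  sorted[7] = vvvu$vuu
sorted[7] = vvvu$vuu

Answer: vvvu$vuu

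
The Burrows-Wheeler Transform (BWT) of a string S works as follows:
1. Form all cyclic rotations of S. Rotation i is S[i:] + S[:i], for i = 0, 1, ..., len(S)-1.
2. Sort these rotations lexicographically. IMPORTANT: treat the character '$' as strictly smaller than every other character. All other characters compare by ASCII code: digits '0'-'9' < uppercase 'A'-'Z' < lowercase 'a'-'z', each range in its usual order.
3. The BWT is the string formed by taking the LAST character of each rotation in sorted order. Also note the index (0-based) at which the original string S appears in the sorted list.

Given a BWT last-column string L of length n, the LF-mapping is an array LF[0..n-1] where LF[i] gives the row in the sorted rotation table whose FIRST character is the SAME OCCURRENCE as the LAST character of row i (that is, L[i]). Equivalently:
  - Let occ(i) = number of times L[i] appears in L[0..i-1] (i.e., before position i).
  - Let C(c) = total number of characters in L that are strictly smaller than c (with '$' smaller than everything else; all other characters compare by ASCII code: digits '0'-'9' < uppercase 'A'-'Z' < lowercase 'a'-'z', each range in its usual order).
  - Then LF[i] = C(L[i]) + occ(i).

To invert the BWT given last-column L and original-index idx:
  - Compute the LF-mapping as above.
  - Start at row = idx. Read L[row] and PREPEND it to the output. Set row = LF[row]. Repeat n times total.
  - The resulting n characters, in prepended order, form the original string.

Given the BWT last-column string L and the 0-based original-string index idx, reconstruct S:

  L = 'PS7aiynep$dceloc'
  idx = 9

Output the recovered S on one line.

LF mapping: 2 3 1 4 10 15 12 8 14 0 7 5 9 11 13 6
Walk LF starting at row 9, prepending L[row]:
  step 1: row=9, L[9]='$', prepend. Next row=LF[9]=0
  step 2: row=0, L[0]='P', prepend. Next row=LF[0]=2
  step 3: row=2, L[2]='7', prepend. Next row=LF[2]=1
  step 4: row=1, L[1]='S', prepend. Next row=LF[1]=3
  step 5: row=3, L[3]='a', prepend. Next row=LF[3]=4
  step 6: row=4, L[4]='i', prepend. Next row=LF[4]=10
  step 7: row=10, L[10]='d', prepend. Next row=LF[10]=7
  step 8: row=7, L[7]='e', prepend. Next row=LF[7]=8
  step 9: row=8, L[8]='p', prepend. Next row=LF[8]=14
  step 10: row=14, L[14]='o', prepend. Next row=LF[14]=13
  step 11: row=13, L[13]='l', prepend. Next row=LF[13]=11
  step 12: row=11, L[11]='c', prepend. Next row=LF[11]=5
  step 13: row=5, L[5]='y', prepend. Next row=LF[5]=15
  step 14: row=15, L[15]='c', prepend. Next row=LF[15]=6
  step 15: row=6, L[6]='n', prepend. Next row=LF[6]=12
  step 16: row=12, L[12]='e', prepend. Next row=LF[12]=9
Reversed output: encyclopediaS7P$

Answer: encyclopediaS7P$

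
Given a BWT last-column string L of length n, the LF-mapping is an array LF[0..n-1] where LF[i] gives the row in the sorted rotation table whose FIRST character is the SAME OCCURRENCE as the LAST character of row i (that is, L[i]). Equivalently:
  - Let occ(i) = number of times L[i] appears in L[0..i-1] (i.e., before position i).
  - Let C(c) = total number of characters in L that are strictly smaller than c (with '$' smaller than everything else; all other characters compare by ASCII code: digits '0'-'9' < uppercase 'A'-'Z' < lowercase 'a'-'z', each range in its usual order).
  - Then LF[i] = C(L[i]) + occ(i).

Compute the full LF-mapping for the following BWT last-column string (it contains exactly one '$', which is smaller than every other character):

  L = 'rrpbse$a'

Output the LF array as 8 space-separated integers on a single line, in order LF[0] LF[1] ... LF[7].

Char counts: '$':1, 'a':1, 'b':1, 'e':1, 'p':1, 'r':2, 's':1
C (first-col start): C('$')=0, C('a')=1, C('b')=2, C('e')=3, C('p')=4, C('r')=5, C('s')=7
L[0]='r': occ=0, LF[0]=C('r')+0=5+0=5
L[1]='r': occ=1, LF[1]=C('r')+1=5+1=6
L[2]='p': occ=0, LF[2]=C('p')+0=4+0=4
L[3]='b': occ=0, LF[3]=C('b')+0=2+0=2
L[4]='s': occ=0, LF[4]=C('s')+0=7+0=7
L[5]='e': occ=0, LF[5]=C('e')+0=3+0=3
L[6]='$': occ=0, LF[6]=C('$')+0=0+0=0
L[7]='a': occ=0, LF[7]=C('a')+0=1+0=1

Answer: 5 6 4 2 7 3 0 1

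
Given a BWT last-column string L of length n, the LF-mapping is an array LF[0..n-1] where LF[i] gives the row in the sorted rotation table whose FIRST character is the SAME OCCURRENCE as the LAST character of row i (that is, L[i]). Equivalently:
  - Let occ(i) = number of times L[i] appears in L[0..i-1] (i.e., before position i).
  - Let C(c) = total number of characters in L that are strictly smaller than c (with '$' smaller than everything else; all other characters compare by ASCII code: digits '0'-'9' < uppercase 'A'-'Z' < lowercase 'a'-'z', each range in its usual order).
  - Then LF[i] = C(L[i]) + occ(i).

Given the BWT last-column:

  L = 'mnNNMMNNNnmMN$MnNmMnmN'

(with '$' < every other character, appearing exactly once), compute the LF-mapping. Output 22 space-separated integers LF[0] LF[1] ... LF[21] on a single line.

Answer: 14 18 6 7 1 2 8 9 10 19 15 3 11 0 4 20 12 16 5 21 17 13

Derivation:
Char counts: '$':1, 'M':5, 'N':8, 'm':4, 'n':4
C (first-col start): C('$')=0, C('M')=1, C('N')=6, C('m')=14, C('n')=18
L[0]='m': occ=0, LF[0]=C('m')+0=14+0=14
L[1]='n': occ=0, LF[1]=C('n')+0=18+0=18
L[2]='N': occ=0, LF[2]=C('N')+0=6+0=6
L[3]='N': occ=1, LF[3]=C('N')+1=6+1=7
L[4]='M': occ=0, LF[4]=C('M')+0=1+0=1
L[5]='M': occ=1, LF[5]=C('M')+1=1+1=2
L[6]='N': occ=2, LF[6]=C('N')+2=6+2=8
L[7]='N': occ=3, LF[7]=C('N')+3=6+3=9
L[8]='N': occ=4, LF[8]=C('N')+4=6+4=10
L[9]='n': occ=1, LF[9]=C('n')+1=18+1=19
L[10]='m': occ=1, LF[10]=C('m')+1=14+1=15
L[11]='M': occ=2, LF[11]=C('M')+2=1+2=3
L[12]='N': occ=5, LF[12]=C('N')+5=6+5=11
L[13]='$': occ=0, LF[13]=C('$')+0=0+0=0
L[14]='M': occ=3, LF[14]=C('M')+3=1+3=4
L[15]='n': occ=2, LF[15]=C('n')+2=18+2=20
L[16]='N': occ=6, LF[16]=C('N')+6=6+6=12
L[17]='m': occ=2, LF[17]=C('m')+2=14+2=16
L[18]='M': occ=4, LF[18]=C('M')+4=1+4=5
L[19]='n': occ=3, LF[19]=C('n')+3=18+3=21
L[20]='m': occ=3, LF[20]=C('m')+3=14+3=17
L[21]='N': occ=7, LF[21]=C('N')+7=6+7=13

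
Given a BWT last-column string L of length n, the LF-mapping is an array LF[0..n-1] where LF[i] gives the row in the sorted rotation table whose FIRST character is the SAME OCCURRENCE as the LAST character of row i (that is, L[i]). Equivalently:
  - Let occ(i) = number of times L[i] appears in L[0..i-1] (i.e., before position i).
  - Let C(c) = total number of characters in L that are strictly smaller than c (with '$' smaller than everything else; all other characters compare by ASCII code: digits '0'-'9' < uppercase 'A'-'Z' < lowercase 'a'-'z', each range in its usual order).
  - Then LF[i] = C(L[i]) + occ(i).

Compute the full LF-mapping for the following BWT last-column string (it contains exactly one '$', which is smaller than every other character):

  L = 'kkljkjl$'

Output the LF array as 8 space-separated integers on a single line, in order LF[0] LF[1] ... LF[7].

Char counts: '$':1, 'j':2, 'k':3, 'l':2
C (first-col start): C('$')=0, C('j')=1, C('k')=3, C('l')=6
L[0]='k': occ=0, LF[0]=C('k')+0=3+0=3
L[1]='k': occ=1, LF[1]=C('k')+1=3+1=4
L[2]='l': occ=0, LF[2]=C('l')+0=6+0=6
L[3]='j': occ=0, LF[3]=C('j')+0=1+0=1
L[4]='k': occ=2, LF[4]=C('k')+2=3+2=5
L[5]='j': occ=1, LF[5]=C('j')+1=1+1=2
L[6]='l': occ=1, LF[6]=C('l')+1=6+1=7
L[7]='$': occ=0, LF[7]=C('$')+0=0+0=0

Answer: 3 4 6 1 5 2 7 0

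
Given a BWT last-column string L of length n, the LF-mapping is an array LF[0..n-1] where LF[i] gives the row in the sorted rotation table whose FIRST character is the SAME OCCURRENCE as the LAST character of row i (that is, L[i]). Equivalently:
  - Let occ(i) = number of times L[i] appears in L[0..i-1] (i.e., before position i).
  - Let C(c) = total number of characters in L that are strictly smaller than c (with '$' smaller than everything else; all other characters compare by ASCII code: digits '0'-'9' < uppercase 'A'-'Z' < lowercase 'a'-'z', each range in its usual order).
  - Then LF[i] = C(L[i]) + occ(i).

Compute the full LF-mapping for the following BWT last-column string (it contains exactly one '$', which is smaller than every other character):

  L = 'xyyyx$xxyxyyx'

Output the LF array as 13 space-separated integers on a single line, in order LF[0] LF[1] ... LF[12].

Answer: 1 7 8 9 2 0 3 4 10 5 11 12 6

Derivation:
Char counts: '$':1, 'x':6, 'y':6
C (first-col start): C('$')=0, C('x')=1, C('y')=7
L[0]='x': occ=0, LF[0]=C('x')+0=1+0=1
L[1]='y': occ=0, LF[1]=C('y')+0=7+0=7
L[2]='y': occ=1, LF[2]=C('y')+1=7+1=8
L[3]='y': occ=2, LF[3]=C('y')+2=7+2=9
L[4]='x': occ=1, LF[4]=C('x')+1=1+1=2
L[5]='$': occ=0, LF[5]=C('$')+0=0+0=0
L[6]='x': occ=2, LF[6]=C('x')+2=1+2=3
L[7]='x': occ=3, LF[7]=C('x')+3=1+3=4
L[8]='y': occ=3, LF[8]=C('y')+3=7+3=10
L[9]='x': occ=4, LF[9]=C('x')+4=1+4=5
L[10]='y': occ=4, LF[10]=C('y')+4=7+4=11
L[11]='y': occ=5, LF[11]=C('y')+5=7+5=12
L[12]='x': occ=5, LF[12]=C('x')+5=1+5=6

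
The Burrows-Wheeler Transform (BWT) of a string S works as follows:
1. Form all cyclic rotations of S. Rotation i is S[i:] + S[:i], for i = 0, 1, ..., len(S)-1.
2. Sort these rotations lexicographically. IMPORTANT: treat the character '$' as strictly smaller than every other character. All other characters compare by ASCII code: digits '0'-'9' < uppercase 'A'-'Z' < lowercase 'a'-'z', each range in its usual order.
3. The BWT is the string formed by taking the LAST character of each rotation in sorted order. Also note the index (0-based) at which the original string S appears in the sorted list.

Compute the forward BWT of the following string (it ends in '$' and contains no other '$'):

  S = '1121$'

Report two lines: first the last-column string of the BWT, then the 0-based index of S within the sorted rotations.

Answer: 12$11
2

Derivation:
All 5 rotations (rotation i = S[i:]+S[:i]):
  rot[0] = 1121$
  rot[1] = 121$1
  rot[2] = 21$11
  rot[3] = 1$112
  rot[4] = $1121
Sorted (with $ < everything):
  sorted[0] = $1121  (last char: '1')
  sorted[1] = 1$112  (last char: '2')
  sorted[2] = 1121$  (last char: '$')
  sorted[3] = 121$1  (last char: '1')
  sorted[4] = 21$11  (last char: '1')
Last column: 12$11
Original string S is at sorted index 2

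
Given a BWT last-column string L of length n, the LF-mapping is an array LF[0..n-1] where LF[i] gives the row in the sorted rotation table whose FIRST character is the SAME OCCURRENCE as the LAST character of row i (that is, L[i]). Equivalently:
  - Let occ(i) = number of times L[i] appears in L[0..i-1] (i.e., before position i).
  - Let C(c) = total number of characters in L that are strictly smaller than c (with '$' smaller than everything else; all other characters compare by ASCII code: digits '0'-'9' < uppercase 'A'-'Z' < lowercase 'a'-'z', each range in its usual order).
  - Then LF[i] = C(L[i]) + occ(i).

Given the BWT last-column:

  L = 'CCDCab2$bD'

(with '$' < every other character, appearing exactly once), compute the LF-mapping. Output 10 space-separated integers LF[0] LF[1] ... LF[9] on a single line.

Char counts: '$':1, '2':1, 'C':3, 'D':2, 'a':1, 'b':2
C (first-col start): C('$')=0, C('2')=1, C('C')=2, C('D')=5, C('a')=7, C('b')=8
L[0]='C': occ=0, LF[0]=C('C')+0=2+0=2
L[1]='C': occ=1, LF[1]=C('C')+1=2+1=3
L[2]='D': occ=0, LF[2]=C('D')+0=5+0=5
L[3]='C': occ=2, LF[3]=C('C')+2=2+2=4
L[4]='a': occ=0, LF[4]=C('a')+0=7+0=7
L[5]='b': occ=0, LF[5]=C('b')+0=8+0=8
L[6]='2': occ=0, LF[6]=C('2')+0=1+0=1
L[7]='$': occ=0, LF[7]=C('$')+0=0+0=0
L[8]='b': occ=1, LF[8]=C('b')+1=8+1=9
L[9]='D': occ=1, LF[9]=C('D')+1=5+1=6

Answer: 2 3 5 4 7 8 1 0 9 6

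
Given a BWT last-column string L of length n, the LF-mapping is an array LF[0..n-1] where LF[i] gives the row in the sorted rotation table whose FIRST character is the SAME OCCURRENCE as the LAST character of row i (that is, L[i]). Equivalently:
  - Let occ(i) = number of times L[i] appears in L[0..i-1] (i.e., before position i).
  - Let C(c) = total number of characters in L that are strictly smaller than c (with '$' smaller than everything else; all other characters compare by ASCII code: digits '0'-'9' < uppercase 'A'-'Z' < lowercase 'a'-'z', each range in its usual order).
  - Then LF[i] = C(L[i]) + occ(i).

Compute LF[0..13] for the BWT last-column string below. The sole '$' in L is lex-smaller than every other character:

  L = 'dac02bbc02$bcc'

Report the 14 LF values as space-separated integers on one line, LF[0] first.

Char counts: '$':1, '0':2, '2':2, 'a':1, 'b':3, 'c':4, 'd':1
C (first-col start): C('$')=0, C('0')=1, C('2')=3, C('a')=5, C('b')=6, C('c')=9, C('d')=13
L[0]='d': occ=0, LF[0]=C('d')+0=13+0=13
L[1]='a': occ=0, LF[1]=C('a')+0=5+0=5
L[2]='c': occ=0, LF[2]=C('c')+0=9+0=9
L[3]='0': occ=0, LF[3]=C('0')+0=1+0=1
L[4]='2': occ=0, LF[4]=C('2')+0=3+0=3
L[5]='b': occ=0, LF[5]=C('b')+0=6+0=6
L[6]='b': occ=1, LF[6]=C('b')+1=6+1=7
L[7]='c': occ=1, LF[7]=C('c')+1=9+1=10
L[8]='0': occ=1, LF[8]=C('0')+1=1+1=2
L[9]='2': occ=1, LF[9]=C('2')+1=3+1=4
L[10]='$': occ=0, LF[10]=C('$')+0=0+0=0
L[11]='b': occ=2, LF[11]=C('b')+2=6+2=8
L[12]='c': occ=2, LF[12]=C('c')+2=9+2=11
L[13]='c': occ=3, LF[13]=C('c')+3=9+3=12

Answer: 13 5 9 1 3 6 7 10 2 4 0 8 11 12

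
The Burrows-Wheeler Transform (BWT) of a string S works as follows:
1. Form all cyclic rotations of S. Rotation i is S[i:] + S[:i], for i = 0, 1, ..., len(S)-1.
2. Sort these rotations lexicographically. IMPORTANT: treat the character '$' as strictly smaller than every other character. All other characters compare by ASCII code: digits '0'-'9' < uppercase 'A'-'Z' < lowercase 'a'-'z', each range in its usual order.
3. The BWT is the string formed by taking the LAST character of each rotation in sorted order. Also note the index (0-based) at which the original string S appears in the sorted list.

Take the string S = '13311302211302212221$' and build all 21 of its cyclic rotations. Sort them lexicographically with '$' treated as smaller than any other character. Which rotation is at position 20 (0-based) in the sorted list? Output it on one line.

Answer: 3311302211302212221$1

Derivation:
All 21 rotations (rotation i = S[i:]+S[:i]):
  rot[0] = 13311302211302212221$
  rot[1] = 3311302211302212221$1
  rot[2] = 311302211302212221$13
  rot[3] = 11302211302212221$133
  rot[4] = 1302211302212221$1331
  rot[5] = 302211302212221$13311
  rot[6] = 02211302212221$133113
  rot[7] = 2211302212221$1331130
  rot[8] = 211302212221$13311302
  rot[9] = 11302212221$133113022
  rot[10] = 1302212221$1331130221
  rot[11] = 302212221$13311302211
  rot[12] = 02212221$133113022113
  rot[13] = 2212221$1331130221130
  rot[14] = 212221$13311302211302
  rot[15] = 12221$133113022113022
  rot[16] = 2221$1331130221130221
  rot[17] = 221$13311302211302212
  rot[18] = 21$133113022113022122
  rot[19] = 1$1331130221130221222
  rot[20] = $13311302211302212221
Sorted (with $ < everything):
  sorted[0] = $13311302211302212221
  sorted[1] = 02211302212221$133113
  sorted[2] = 02212221$133113022113
  sorted[3] = 1$1331130221130221222
  sorted[4] = 11302211302212221$133
  sorted[5] = 11302212221$133113022
  sorted[6] = 12221$133113022113022
  sorted[7] = 1302211302212221$1331
  sorted[8] = 1302212221$1331130221
  sorted[9] = 13311302211302212221$
  sorted[10] = 21$133113022113022122
  sorted[11] = 211302212221$13311302
  sorted[12] = 212221$13311302211302
  sorted[13] = 221$13311302211302212
  sorted[14] = 2211302212221$1331130
  sorted[15] = 2212221$1331130221130
  sorted[16] = 2221$1331130221130221
  sorted[17] = 302211302212221$13311
  sorted[18] = 302212221$13311302211
  sorted[19] = 311302211302212221$13
  sorted[20] = 3311302211302212221$1
sorted[20] = 3311302211302212221$1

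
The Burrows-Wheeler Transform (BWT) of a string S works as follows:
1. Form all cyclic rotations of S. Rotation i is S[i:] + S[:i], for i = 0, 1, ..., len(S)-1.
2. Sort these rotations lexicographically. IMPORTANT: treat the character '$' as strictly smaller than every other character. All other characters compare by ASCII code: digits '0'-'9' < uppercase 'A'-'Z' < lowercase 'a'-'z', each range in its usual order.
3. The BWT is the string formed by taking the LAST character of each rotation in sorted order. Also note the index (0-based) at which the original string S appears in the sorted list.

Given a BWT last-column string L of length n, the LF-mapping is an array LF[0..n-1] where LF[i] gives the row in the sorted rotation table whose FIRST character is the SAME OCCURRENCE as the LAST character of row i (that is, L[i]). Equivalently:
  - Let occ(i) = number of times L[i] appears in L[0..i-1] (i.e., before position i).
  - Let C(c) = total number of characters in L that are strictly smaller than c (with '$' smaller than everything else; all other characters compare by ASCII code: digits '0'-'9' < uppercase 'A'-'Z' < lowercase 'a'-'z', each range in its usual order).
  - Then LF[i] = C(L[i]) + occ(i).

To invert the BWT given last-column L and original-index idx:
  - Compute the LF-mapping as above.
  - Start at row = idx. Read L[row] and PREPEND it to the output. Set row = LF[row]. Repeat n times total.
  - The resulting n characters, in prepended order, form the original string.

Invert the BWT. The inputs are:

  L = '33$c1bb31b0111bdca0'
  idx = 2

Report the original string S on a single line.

Answer: 0dbb3031b1b1acc113$

Derivation:
LF mapping: 8 9 0 16 3 12 13 10 4 14 1 5 6 7 15 18 17 11 2
Walk LF starting at row 2, prepending L[row]:
  step 1: row=2, L[2]='$', prepend. Next row=LF[2]=0
  step 2: row=0, L[0]='3', prepend. Next row=LF[0]=8
  step 3: row=8, L[8]='1', prepend. Next row=LF[8]=4
  step 4: row=4, L[4]='1', prepend. Next row=LF[4]=3
  step 5: row=3, L[3]='c', prepend. Next row=LF[3]=16
  step 6: row=16, L[16]='c', prepend. Next row=LF[16]=17
  step 7: row=17, L[17]='a', prepend. Next row=LF[17]=11
  step 8: row=11, L[11]='1', prepend. Next row=LF[11]=5
  step 9: row=5, L[5]='b', prepend. Next row=LF[5]=12
  step 10: row=12, L[12]='1', prepend. Next row=LF[12]=6
  step 11: row=6, L[6]='b', prepend. Next row=LF[6]=13
  step 12: row=13, L[13]='1', prepend. Next row=LF[13]=7
  step 13: row=7, L[7]='3', prepend. Next row=LF[7]=10
  step 14: row=10, L[10]='0', prepend. Next row=LF[10]=1
  step 15: row=1, L[1]='3', prepend. Next row=LF[1]=9
  step 16: row=9, L[9]='b', prepend. Next row=LF[9]=14
  step 17: row=14, L[14]='b', prepend. Next row=LF[14]=15
  step 18: row=15, L[15]='d', prepend. Next row=LF[15]=18
  step 19: row=18, L[18]='0', prepend. Next row=LF[18]=2
Reversed output: 0dbb3031b1b1acc113$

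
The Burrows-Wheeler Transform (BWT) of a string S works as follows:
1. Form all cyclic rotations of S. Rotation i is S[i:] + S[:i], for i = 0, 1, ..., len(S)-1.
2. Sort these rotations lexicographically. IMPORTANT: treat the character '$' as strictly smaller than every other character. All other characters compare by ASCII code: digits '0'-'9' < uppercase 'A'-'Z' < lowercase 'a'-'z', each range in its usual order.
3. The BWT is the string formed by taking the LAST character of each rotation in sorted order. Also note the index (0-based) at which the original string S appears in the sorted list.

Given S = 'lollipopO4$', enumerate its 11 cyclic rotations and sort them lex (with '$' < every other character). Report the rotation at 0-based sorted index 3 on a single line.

All 11 rotations (rotation i = S[i:]+S[:i]):
  rot[0] = lollipopO4$
  rot[1] = ollipopO4$l
  rot[2] = llipopO4$lo
  rot[3] = lipopO4$lol
  rot[4] = ipopO4$loll
  rot[5] = popO4$lolli
  rot[6] = opO4$lollip
  rot[7] = pO4$lollipo
  rot[8] = O4$lollipop
  rot[9] = 4$lollipopO
  rot[10] = $lollipopO4
Sorted (with $ < everything):
  sorted[0] = $lollipopO4
  sorted[1] = 4$lollipopO
  sorted[2] = O4$lollipop
  sorted[3] = ipopO4$loll
  sorted[4] = lipopO4$lol
  sorted[5] = llipopO4$lo
  sorted[6] = lollipopO4$
  sorted[7] = ollipopO4$l
  sorted[8] = opO4$lollip
  sorted[9] = pO4$lollipo
  sorted[10] = popO4$lolli
sorted[3] = ipopO4$loll

Answer: ipopO4$loll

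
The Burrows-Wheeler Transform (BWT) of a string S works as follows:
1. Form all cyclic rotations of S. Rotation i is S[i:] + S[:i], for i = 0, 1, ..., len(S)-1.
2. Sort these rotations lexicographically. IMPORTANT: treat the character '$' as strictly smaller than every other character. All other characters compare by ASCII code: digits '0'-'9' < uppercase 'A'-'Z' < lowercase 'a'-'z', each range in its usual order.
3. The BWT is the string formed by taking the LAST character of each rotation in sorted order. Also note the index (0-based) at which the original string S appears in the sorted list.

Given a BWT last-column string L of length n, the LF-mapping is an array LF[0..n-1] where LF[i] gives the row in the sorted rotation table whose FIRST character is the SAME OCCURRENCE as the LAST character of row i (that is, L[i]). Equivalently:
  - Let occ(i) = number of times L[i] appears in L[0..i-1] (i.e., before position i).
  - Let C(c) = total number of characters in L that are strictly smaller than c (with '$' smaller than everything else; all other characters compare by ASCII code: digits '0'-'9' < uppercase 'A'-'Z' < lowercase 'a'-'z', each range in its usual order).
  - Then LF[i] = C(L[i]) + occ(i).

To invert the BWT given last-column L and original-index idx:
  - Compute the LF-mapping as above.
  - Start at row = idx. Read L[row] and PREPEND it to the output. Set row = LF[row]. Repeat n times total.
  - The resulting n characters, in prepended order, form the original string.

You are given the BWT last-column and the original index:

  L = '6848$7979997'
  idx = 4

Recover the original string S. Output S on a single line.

Answer: 78779999846$

Derivation:
LF mapping: 2 6 1 7 0 3 8 4 9 10 11 5
Walk LF starting at row 4, prepending L[row]:
  step 1: row=4, L[4]='$', prepend. Next row=LF[4]=0
  step 2: row=0, L[0]='6', prepend. Next row=LF[0]=2
  step 3: row=2, L[2]='4', prepend. Next row=LF[2]=1
  step 4: row=1, L[1]='8', prepend. Next row=LF[1]=6
  step 5: row=6, L[6]='9', prepend. Next row=LF[6]=8
  step 6: row=8, L[8]='9', prepend. Next row=LF[8]=9
  step 7: row=9, L[9]='9', prepend. Next row=LF[9]=10
  step 8: row=10, L[10]='9', prepend. Next row=LF[10]=11
  step 9: row=11, L[11]='7', prepend. Next row=LF[11]=5
  step 10: row=5, L[5]='7', prepend. Next row=LF[5]=3
  step 11: row=3, L[3]='8', prepend. Next row=LF[3]=7
  step 12: row=7, L[7]='7', prepend. Next row=LF[7]=4
Reversed output: 78779999846$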